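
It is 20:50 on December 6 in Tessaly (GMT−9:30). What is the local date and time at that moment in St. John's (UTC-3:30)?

02:50 on Dec 7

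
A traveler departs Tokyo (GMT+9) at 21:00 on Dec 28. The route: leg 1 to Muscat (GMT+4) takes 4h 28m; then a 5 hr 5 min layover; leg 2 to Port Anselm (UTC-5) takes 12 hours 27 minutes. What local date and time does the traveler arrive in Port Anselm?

05:00 on Dec 29

Convert departure to UTC: 21:00 − 9:00 = 12:00 UTC on Dec 28.
Add 4 hours and 28 minutes leg 1 → 16:28 UTC.
Add 5 hours 5 minutes layover in Muscat → 21:33 UTC.
Add 12 hours and 27 minutes leg 2 → 10:00 UTC (Dec 29).
Port Anselm is UTC−5:00, so local arrival = 10:00 − 5:00 = 05:00 on Dec 29.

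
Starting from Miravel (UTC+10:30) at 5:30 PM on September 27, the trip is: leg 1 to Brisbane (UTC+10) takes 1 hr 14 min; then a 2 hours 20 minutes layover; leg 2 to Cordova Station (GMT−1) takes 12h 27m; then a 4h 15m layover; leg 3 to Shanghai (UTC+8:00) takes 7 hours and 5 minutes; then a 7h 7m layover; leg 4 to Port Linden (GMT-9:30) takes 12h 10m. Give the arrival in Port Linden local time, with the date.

8:08 PM on September 28

Convert departure to UTC: 5:30 PM − 10:30 = 7:00 AM UTC on Sep 27.
Add 1 hour 14 minutes leg 1 → 8:14 AM UTC.
Add 2 hours and 20 minutes layover in Brisbane → 10:34 AM UTC.
Add 12 hours 27 minutes leg 2 → 11:01 PM UTC.
Add 4 hours and 15 minutes layover in Cordova Station → 3:16 AM UTC (Sep 28).
Add 7 hours and 5 minutes leg 3 → 10:21 AM UTC.
Add 7 hours 7 minutes layover in Shanghai → 5:28 PM UTC.
Add 12 hours 10 minutes leg 4 → 5:38 AM UTC (Sep 29).
Port Linden is UTC−9:30, so local arrival = 5:38 AM − 9:30 = 8:08 PM on Sep 28.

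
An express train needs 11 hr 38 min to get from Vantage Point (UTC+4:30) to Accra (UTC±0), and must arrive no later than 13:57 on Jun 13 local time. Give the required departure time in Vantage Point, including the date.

Target arrival is already UTC: 13:57 on Jun 13.
Subtract 11 hours and 38 minutes → departure 02:19 UTC on Jun 13.
Vantage Point is UTC+4:30: 02:19 + 4:30 = 06:49 on Jun 13.

06:49 on Jun 13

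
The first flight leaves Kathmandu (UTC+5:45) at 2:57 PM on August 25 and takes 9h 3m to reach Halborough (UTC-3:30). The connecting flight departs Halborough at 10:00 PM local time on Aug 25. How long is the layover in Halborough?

7 hours 15 minutes

Convert departure to UTC: 2:57 PM − 5:45 = 9:12 AM UTC on Aug 25.
Add 9 hours 3 minutes flight time → 6:15 PM UTC.
Halborough is UTC−3:30, so local arrival = 6:15 PM − 3:30 = 2:45 PM on Aug 25.
Layover = 10:00 PM − 2:45 PM = 7 hours 15 minutes.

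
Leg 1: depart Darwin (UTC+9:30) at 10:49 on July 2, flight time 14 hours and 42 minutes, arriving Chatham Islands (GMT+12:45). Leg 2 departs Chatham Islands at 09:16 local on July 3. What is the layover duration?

Convert departure to UTC: 10:49 − 9:30 = 01:19 UTC on Jul 2.
Add 14 hours and 42 minutes flight time → 16:01 UTC.
Chatham Islands is UTC+12:45, so local arrival = 16:01 + 12:45 = 04:46 on Jul 3.
Layover = 09:16 − 04:46 = 4 hours 30 minutes.

4 hours 30 minutes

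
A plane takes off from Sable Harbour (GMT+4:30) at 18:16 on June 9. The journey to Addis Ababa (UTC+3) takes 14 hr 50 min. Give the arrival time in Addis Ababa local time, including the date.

Convert departure to UTC: 18:16 − 4:30 = 13:46 UTC on Jun 9.
Add 14 hours 50 minutes travel time → 04:36 UTC (Jun 10).
Addis Ababa is UTC+3:00, so local arrival = 04:36 + 3:00 = 07:36 on Jun 10.

07:36 on June 10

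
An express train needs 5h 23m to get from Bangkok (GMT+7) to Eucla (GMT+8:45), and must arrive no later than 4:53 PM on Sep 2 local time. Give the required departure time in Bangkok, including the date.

Target arrival in UTC: 4:53 PM − 8:45 = 8:08 AM on Sep 2.
Subtract 5 hours 23 minutes → departure 2:45 AM UTC on Sep 2.
Bangkok is UTC+7:00: 2:45 AM + 7:00 = 9:45 AM on Sep 2.

9:45 AM on September 2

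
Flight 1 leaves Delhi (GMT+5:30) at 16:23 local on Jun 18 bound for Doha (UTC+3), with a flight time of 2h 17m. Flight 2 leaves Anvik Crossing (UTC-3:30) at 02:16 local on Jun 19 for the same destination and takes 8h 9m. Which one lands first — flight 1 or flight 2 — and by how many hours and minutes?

the first, by 24 hours 45 minutes

Flight 1 in UTC: 16:23 − 5:30 = 10:53 on Jun 18.
+2 hours 17 minutes → arrive 13:10 UTC on Jun 18.
Flight 2 in UTC: 02:16 + 3:30 = 05:46 on Jun 19.
+8 hours and 9 minutes → arrive 13:55 UTC on Jun 19.
Flight 1 lands earlier by 24 hours 45 minutes.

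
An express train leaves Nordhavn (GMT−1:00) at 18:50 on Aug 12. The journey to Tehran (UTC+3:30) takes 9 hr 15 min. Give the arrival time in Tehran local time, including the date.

Convert departure to UTC: 18:50 + 1:00 = 19:50 UTC on Aug 12.
Add 9 hours 15 minutes travel time → 05:05 UTC (Aug 13).
Tehran is UTC+3:30, so local arrival = 05:05 + 3:30 = 08:35 on Aug 13.

08:35 on August 13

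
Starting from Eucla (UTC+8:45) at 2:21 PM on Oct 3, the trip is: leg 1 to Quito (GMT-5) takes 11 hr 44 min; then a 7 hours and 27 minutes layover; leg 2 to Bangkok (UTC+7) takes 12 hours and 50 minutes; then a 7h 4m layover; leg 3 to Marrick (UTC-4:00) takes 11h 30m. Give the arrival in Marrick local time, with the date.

4:11 AM on October 5

Convert departure to UTC: 2:21 PM − 8:45 = 5:36 AM UTC on Oct 3.
Add 11 hours and 44 minutes leg 1 → 5:20 PM UTC.
Add 7 hours and 27 minutes layover in Quito → 12:47 AM UTC (Oct 4).
Add 12 hours and 50 minutes leg 2 → 1:37 PM UTC.
Add 7 hours and 4 minutes layover in Bangkok → 8:41 PM UTC.
Add 11 hours and 30 minutes leg 3 → 8:11 AM UTC (Oct 5).
Marrick is UTC−4:00, so local arrival = 8:11 AM − 4:00 = 4:11 AM on Oct 5.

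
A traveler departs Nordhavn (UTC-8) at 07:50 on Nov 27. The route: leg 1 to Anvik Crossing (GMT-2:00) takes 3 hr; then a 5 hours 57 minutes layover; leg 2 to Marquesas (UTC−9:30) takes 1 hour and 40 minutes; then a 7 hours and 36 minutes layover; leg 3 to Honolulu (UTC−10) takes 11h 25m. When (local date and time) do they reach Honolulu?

Convert departure to UTC: 07:50 + 8:00 = 15:50 UTC on Nov 27.
Add 3 hours leg 1 → 18:50 UTC.
Add 5 hours 57 minutes layover in Anvik Crossing → 00:47 UTC (Nov 28).
Add 1 hour and 40 minutes leg 2 → 02:27 UTC.
Add 7 hours 36 minutes layover in Marquesas → 10:03 UTC.
Add 11 hours 25 minutes leg 3 → 21:28 UTC.
Honolulu is UTC−10:00, so local arrival = 21:28 − 10:00 = 11:28 on Nov 28.

11:28 on Nov 28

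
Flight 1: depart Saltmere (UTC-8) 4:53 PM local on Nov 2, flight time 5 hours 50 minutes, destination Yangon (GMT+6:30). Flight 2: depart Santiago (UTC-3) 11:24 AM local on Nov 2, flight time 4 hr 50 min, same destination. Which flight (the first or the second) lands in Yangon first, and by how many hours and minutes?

the second, by 11 hours 29 minutes

Flight 1 in UTC: 4:53 PM + 8:00 = 12:53 AM on Nov 3.
+5 hours and 50 minutes → arrive 6:43 AM UTC on Nov 3.
Flight 2 in UTC: 11:24 AM + 3:00 = 2:24 PM on Nov 2.
+4 hours and 50 minutes → arrive 7:14 PM UTC on Nov 2.
Flight 2 lands earlier by 11 hours 29 minutes.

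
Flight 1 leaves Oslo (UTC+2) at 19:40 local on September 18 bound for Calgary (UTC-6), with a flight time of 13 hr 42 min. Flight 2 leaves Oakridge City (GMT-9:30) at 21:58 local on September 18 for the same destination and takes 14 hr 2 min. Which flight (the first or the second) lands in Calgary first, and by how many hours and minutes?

Flight 1 in UTC: 19:40 − 2:00 = 17:40 on Sep 18.
+13 hours and 42 minutes → arrive 07:22 UTC on Sep 19.
Flight 2 in UTC: 21:58 + 9:30 = 07:28 on Sep 19.
+14 hours and 2 minutes → arrive 21:30 UTC on Sep 19.
Flight 1 lands earlier by 14 hours 8 minutes.

the first, by 14 hours 8 minutes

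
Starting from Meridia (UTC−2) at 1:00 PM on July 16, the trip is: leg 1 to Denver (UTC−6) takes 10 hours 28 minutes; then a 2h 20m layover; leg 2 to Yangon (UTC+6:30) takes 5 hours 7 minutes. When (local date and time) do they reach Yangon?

3:25 PM on July 17

Convert departure to UTC: 1:00 PM + 2:00 = 3:00 PM UTC on Jul 16.
Add 10 hours and 28 minutes leg 1 → 1:28 AM UTC (Jul 17).
Add 2 hours 20 minutes layover in Denver → 3:48 AM UTC.
Add 5 hours and 7 minutes leg 2 → 8:55 AM UTC.
Yangon is UTC+6:30, so local arrival = 8:55 AM + 6:30 = 3:25 PM on Jul 17.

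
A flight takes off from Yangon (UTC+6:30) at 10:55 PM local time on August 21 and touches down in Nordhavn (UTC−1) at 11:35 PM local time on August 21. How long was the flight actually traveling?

Departure in UTC: 10:55 PM − 6:30 = 4:25 PM on Aug 21.
Arrival in UTC: 11:35 PM + 1:00 = 12:35 AM on Aug 22.
Elapsed = 12:35 AM − 4:25 PM (+1 day) = 8 hours 10 minutes.

8 hours 10 minutes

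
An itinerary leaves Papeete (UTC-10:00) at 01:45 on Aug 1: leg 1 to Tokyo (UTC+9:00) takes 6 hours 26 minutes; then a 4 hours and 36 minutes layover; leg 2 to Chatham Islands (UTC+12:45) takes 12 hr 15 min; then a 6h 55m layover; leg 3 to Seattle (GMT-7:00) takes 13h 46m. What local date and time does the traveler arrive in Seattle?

00:43 on Aug 3

Convert departure to UTC: 01:45 + 10:00 = 11:45 UTC on Aug 1.
Add 6 hours and 26 minutes leg 1 → 18:11 UTC.
Add 4 hours and 36 minutes layover in Tokyo → 22:47 UTC.
Add 12 hours 15 minutes leg 2 → 11:02 UTC (Aug 2).
Add 6 hours 55 minutes layover in Chatham Islands → 17:57 UTC.
Add 13 hours 46 minutes leg 3 → 07:43 UTC (Aug 3).
Seattle is UTC−7:00, so local arrival = 07:43 − 7:00 = 00:43 on Aug 3.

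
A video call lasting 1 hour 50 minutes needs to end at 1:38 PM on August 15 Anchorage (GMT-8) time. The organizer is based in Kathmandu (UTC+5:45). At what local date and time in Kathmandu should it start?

1:33 AM on August 16

Target end time in UTC: 1:38 PM + 8:00 = 9:38 PM on Aug 15.
Subtract 1 hour 50 minutes → start 7:48 PM UTC on Aug 15.
Kathmandu is UTC+5:45: 7:48 PM + 5:45 = 1:33 AM on Aug 16.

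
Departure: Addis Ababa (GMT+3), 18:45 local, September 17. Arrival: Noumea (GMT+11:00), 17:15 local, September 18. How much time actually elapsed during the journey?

Departure in UTC: 18:45 − 3:00 = 15:45 on Sep 17.
Arrival in UTC: 17:15 − 11:00 = 06:15 on Sep 18.
Elapsed = 06:15 − 15:45 (+1 day) = 14 hours 30 minutes.

14 hours 30 minutes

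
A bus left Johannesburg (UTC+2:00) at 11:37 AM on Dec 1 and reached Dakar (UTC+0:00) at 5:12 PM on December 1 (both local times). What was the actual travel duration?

Departure in UTC: 11:37 AM − 2:00 = 9:37 AM on Dec 1.
Arrival is already UTC: 5:12 PM on Dec 1.
Elapsed = 5:12 PM − 9:37 AM = 7 hours 35 minutes.

7 hours 35 minutes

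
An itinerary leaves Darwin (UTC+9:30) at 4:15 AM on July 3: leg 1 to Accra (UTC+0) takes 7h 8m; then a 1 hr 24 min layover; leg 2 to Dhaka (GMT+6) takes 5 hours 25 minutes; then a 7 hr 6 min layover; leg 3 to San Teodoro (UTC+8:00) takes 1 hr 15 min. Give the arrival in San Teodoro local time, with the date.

1:03 AM on July 4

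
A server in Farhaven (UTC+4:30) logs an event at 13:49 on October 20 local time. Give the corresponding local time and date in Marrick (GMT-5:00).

In UTC: 13:49 − 4:30 = 09:19 on Oct 20.
Marrick is UTC−5:00: 09:19 − 5:00 = 04:19 on Oct 20.

04:19 on October 20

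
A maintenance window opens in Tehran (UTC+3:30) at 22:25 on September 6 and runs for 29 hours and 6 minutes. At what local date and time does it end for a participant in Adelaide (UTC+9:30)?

Adelaide is 6:00 ahead of Tehran.
After 29 hours and 6 minutes it is 03:31 (Sep 8) in Tehran.
Shift by the zone difference: 03:31 + 6:00 = 09:31 on Sep 8 in Adelaide.

09:31 on September 8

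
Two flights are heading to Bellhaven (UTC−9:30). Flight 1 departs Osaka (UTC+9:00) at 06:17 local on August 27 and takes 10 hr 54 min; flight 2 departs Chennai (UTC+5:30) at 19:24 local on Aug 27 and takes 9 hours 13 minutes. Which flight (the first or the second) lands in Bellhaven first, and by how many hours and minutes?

the first, by 14 hours 56 minutes

Flight 1 in UTC: 06:17 − 9:00 = 21:17 on Aug 26.
+10 hours and 54 minutes → arrive 08:11 UTC on Aug 27.
Flight 2 in UTC: 19:24 − 5:30 = 13:54 on Aug 27.
+9 hours 13 minutes → arrive 23:07 UTC on Aug 27.
Flight 1 lands earlier by 14 hours 56 minutes.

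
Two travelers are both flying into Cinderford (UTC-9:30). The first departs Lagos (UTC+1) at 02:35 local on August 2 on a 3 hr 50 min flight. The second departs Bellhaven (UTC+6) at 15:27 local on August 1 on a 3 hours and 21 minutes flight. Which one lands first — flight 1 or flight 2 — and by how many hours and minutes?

Flight 1 in UTC: 02:35 − 1:00 = 01:35 on Aug 2.
+3 hours 50 minutes → arrive 05:25 UTC on Aug 2.
Flight 2 in UTC: 15:27 − 6:00 = 09:27 on Aug 1.
+3 hours and 21 minutes → arrive 12:48 UTC on Aug 1.
Flight 2 lands earlier by 16 hours 37 minutes.

the second, by 16 hours 37 minutes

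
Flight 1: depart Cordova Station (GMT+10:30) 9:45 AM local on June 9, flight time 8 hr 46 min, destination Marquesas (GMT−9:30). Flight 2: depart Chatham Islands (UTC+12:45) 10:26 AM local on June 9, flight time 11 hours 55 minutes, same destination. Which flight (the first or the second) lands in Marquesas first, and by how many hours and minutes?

Flight 1 in UTC: 9:45 AM − 10:30 = 11:15 PM on Jun 8.
+8 hours and 46 minutes → arrive 8:01 AM UTC on Jun 9.
Flight 2 in UTC: 10:26 AM − 12:45 = 9:41 PM on Jun 8.
+11 hours 55 minutes → arrive 9:36 AM UTC on Jun 9.
Flight 1 lands earlier by 1 hour 35 minutes.

the first, by 1 hour 35 minutes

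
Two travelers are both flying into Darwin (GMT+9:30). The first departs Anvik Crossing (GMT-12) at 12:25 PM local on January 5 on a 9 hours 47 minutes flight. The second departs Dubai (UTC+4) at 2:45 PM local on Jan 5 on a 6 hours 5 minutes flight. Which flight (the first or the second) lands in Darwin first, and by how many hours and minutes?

Flight 1 in UTC: 12:25 PM + 12:00 = 12:25 AM on Jan 6.
+9 hours and 47 minutes → arrive 10:12 AM UTC on Jan 6.
Flight 2 in UTC: 2:45 PM − 4:00 = 10:45 AM on Jan 5.
+6 hours and 5 minutes → arrive 4:50 PM UTC on Jan 5.
Flight 2 lands earlier by 17 hours 22 minutes.

the second, by 17 hours 22 minutes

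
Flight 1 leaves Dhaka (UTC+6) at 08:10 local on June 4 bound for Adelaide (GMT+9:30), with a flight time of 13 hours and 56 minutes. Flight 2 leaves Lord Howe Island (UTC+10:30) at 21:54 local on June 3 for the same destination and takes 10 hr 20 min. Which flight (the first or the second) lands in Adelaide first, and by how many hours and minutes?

the second, by 18 hours 22 minutes

Flight 1 in UTC: 08:10 − 6:00 = 02:10 on Jun 4.
+13 hours 56 minutes → arrive 16:06 UTC on Jun 4.
Flight 2 in UTC: 21:54 − 10:30 = 11:24 on Jun 3.
+10 hours 20 minutes → arrive 21:44 UTC on Jun 3.
Flight 2 lands earlier by 18 hours 22 minutes.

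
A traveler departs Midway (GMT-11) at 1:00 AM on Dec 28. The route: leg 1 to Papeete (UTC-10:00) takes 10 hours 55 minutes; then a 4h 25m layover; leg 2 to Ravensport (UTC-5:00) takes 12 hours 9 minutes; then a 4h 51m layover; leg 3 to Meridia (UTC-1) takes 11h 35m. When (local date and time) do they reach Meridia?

6:55 AM on December 30

Convert departure to UTC: 1:00 AM + 11:00 = 12:00 PM UTC on Dec 28.
Add 10 hours and 55 minutes leg 1 → 10:55 PM UTC.
Add 4 hours 25 minutes layover in Papeete → 3:20 AM UTC (Dec 29).
Add 12 hours 9 minutes leg 2 → 3:29 PM UTC.
Add 4 hours and 51 minutes layover in Ravensport → 8:20 PM UTC.
Add 11 hours 35 minutes leg 3 → 7:55 AM UTC (Dec 30).
Meridia is UTC−1:00, so local arrival = 7:55 AM − 1:00 = 6:55 AM on Dec 30.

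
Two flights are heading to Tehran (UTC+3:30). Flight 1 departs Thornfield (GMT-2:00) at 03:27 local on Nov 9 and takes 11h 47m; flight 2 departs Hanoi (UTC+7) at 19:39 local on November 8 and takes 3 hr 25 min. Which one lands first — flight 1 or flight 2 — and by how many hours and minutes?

the second, by 25 hours 10 minutes

Flight 1 in UTC: 03:27 + 2:00 = 05:27 on Nov 9.
+11 hours and 47 minutes → arrive 17:14 UTC on Nov 9.
Flight 2 in UTC: 19:39 − 7:00 = 12:39 on Nov 8.
+3 hours 25 minutes → arrive 16:04 UTC on Nov 8.
Flight 2 lands earlier by 25 hours 10 minutes.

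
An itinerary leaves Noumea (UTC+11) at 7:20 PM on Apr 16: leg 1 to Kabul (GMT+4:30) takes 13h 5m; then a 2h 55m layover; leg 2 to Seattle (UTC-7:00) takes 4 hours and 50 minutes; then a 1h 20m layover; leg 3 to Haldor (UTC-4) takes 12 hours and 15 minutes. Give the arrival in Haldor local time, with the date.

Convert departure to UTC: 7:20 PM − 11:00 = 8:20 AM UTC on Apr 16.
Add 13 hours and 5 minutes leg 1 → 9:25 PM UTC.
Add 2 hours and 55 minutes layover in Kabul → 12:20 AM UTC (Apr 17).
Add 4 hours 50 minutes leg 2 → 5:10 AM UTC.
Add 1 hour 20 minutes layover in Seattle → 6:30 AM UTC.
Add 12 hours and 15 minutes leg 3 → 6:45 PM UTC.
Haldor is UTC−4:00, so local arrival = 6:45 PM − 4:00 = 2:45 PM on Apr 17.

2:45 PM on April 17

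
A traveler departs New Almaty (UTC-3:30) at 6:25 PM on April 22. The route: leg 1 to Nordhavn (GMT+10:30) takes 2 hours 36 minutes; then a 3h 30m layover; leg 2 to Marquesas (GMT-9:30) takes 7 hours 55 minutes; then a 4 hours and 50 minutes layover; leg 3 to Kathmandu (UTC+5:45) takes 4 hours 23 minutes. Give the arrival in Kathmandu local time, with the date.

Convert departure to UTC: 6:25 PM + 3:30 = 9:55 PM UTC on Apr 22.
Add 2 hours and 36 minutes leg 1 → 12:31 AM UTC (Apr 23).
Add 3 hours and 30 minutes layover in Nordhavn → 4:01 AM UTC.
Add 7 hours and 55 minutes leg 2 → 11:56 AM UTC.
Add 4 hours 50 minutes layover in Marquesas → 4:46 PM UTC.
Add 4 hours 23 minutes leg 3 → 9:09 PM UTC.
Kathmandu is UTC+5:45, so local arrival = 9:09 PM + 5:45 = 2:54 AM on Apr 24.

2:54 AM on April 24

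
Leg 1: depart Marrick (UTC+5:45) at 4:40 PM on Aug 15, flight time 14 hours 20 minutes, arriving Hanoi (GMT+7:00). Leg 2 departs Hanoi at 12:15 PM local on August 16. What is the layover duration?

4 hours

Convert departure to UTC: 4:40 PM − 5:45 = 10:55 AM UTC on Aug 15.
Add 14 hours and 20 minutes flight time → 1:15 AM UTC (Aug 16).
Hanoi is UTC+7:00, so local arrival = 1:15 AM + 7:00 = 8:15 AM on Aug 16.
Layover = 12:15 PM − 8:15 AM = 4 hours.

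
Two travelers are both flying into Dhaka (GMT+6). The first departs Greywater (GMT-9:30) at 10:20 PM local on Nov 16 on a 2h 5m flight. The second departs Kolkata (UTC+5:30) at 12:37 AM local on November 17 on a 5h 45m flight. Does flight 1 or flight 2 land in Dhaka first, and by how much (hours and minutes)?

Flight 1 in UTC: 10:20 PM + 9:30 = 7:50 AM on Nov 17.
+2 hours and 5 minutes → arrive 9:55 AM UTC on Nov 17.
Flight 2 in UTC: 12:37 AM − 5:30 = 7:07 PM on Nov 16.
+5 hours 45 minutes → arrive 12:52 AM UTC on Nov 17.
Flight 2 lands earlier by 9 hours 3 minutes.

the second, by 9 hours 3 minutes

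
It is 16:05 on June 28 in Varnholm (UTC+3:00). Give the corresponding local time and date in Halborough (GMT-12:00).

In UTC: 16:05 − 3:00 = 13:05 on Jun 28.
Halborough is UTC−12:00: 13:05 − 12:00 = 01:05 on Jun 28.

01:05 on Jun 28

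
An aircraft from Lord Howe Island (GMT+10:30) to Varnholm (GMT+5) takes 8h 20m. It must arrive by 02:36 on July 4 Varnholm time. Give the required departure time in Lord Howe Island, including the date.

Target arrival in UTC: 02:36 − 5:00 = 21:36 on Jul 3.
Subtract 8 hours and 20 minutes → departure 13:16 UTC on Jul 3.
Lord Howe Island is UTC+10:30: 13:16 + 10:30 = 23:46 on Jul 3.

23:46 on July 3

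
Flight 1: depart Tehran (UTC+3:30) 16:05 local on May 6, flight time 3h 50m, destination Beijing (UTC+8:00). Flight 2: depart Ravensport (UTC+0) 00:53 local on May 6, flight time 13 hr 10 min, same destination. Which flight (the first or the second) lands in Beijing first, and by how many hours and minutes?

the second, by 2 hours 22 minutes

Flight 1 in UTC: 16:05 − 3:30 = 12:35 on May 6.
+3 hours and 50 minutes → arrive 16:25 UTC on May 6.
Flight 2 departs at 00:53 UTC (May 6).
+13 hours 10 minutes → arrive 14:03 UTC on May 6.
Flight 2 lands earlier by 2 hours 22 minutes.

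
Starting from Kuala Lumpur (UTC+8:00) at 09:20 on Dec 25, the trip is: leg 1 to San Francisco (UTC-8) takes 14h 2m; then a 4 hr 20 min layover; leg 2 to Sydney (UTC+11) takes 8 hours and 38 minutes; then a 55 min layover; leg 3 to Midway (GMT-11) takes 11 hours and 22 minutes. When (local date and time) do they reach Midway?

Convert departure to UTC: 09:20 − 8:00 = 01:20 UTC on Dec 25.
Add 14 hours and 2 minutes leg 1 → 15:22 UTC.
Add 4 hours 20 minutes layover in San Francisco → 19:42 UTC.
Add 8 hours 38 minutes leg 2 → 04:20 UTC (Dec 26).
Add 55 minutes layover in Sydney → 05:15 UTC.
Add 11 hours and 22 minutes leg 3 → 16:37 UTC.
Midway is UTC−11:00, so local arrival = 16:37 − 11:00 = 05:37 on Dec 26.

05:37 on December 26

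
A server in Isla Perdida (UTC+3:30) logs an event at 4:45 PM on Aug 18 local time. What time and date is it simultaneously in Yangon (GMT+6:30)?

Yangon is 3:00 ahead of Isla Perdida.
Shift by the zone difference: 4:45 PM + 3:00 = 7:45 PM on Aug 18 in Yangon.

7:45 PM on Aug 18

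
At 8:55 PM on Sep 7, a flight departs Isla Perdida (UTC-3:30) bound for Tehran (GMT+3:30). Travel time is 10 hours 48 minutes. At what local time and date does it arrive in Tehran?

2:43 PM on September 8

Convert departure to UTC: 8:55 PM + 3:30 = 12:25 AM UTC on Sep 8.
Add 10 hours and 48 minutes travel time → 11:13 AM UTC.
Tehran is UTC+3:30, so local arrival = 11:13 AM + 3:30 = 2:43 PM on Sep 8.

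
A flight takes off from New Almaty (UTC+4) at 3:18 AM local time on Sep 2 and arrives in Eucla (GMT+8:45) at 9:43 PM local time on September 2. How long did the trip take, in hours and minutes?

Eucla is 4:45 ahead of New Almaty.
Clock-face elapsed time (ignoring zones) is 18 hours 25 minutes.
Actual elapsed = 18 hours 25 minutes − 4:45 = 13 hours 40 minutes.

13 hours 40 minutes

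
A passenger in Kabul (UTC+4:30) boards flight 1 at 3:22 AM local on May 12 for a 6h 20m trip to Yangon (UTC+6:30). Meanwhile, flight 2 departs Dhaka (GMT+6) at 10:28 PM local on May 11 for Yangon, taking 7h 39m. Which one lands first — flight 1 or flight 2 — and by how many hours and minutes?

Flight 1 in UTC: 3:22 AM − 4:30 = 10:52 PM on May 11.
+6 hours and 20 minutes → arrive 5:12 AM UTC on May 12.
Flight 2 in UTC: 10:28 PM − 6:00 = 4:28 PM on May 11.
+7 hours and 39 minutes → arrive 12:07 AM UTC on May 12.
Flight 2 lands earlier by 5 hours 5 minutes.

the second, by 5 hours 5 minutes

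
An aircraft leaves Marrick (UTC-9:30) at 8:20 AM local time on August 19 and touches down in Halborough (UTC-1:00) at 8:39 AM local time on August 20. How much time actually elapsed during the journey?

15 hours 49 minutes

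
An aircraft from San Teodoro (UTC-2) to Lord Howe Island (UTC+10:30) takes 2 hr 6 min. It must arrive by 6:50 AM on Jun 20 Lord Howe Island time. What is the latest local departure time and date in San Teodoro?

4:14 PM on June 19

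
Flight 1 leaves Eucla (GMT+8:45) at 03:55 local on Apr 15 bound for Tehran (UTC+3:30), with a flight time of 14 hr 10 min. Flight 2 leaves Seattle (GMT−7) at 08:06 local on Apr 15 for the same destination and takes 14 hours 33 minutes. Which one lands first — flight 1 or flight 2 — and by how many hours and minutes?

Flight 1 in UTC: 03:55 − 8:45 = 19:10 on Apr 14.
+14 hours 10 minutes → arrive 09:20 UTC on Apr 15.
Flight 2 in UTC: 08:06 + 7:00 = 15:06 on Apr 15.
+14 hours 33 minutes → arrive 05:39 UTC on Apr 16.
Flight 1 lands earlier by 20 hours 19 minutes.

the first, by 20 hours 19 minutes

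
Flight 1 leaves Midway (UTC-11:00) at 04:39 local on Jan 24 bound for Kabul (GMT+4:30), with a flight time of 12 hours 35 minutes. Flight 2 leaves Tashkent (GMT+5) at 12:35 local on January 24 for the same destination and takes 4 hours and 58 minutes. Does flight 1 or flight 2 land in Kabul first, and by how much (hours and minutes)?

the second, by 15 hours 41 minutes

Flight 1 in UTC: 04:39 + 11:00 = 15:39 on Jan 24.
+12 hours and 35 minutes → arrive 04:14 UTC on Jan 25.
Flight 2 in UTC: 12:35 − 5:00 = 07:35 on Jan 24.
+4 hours and 58 minutes → arrive 12:33 UTC on Jan 24.
Flight 2 lands earlier by 15 hours 41 minutes.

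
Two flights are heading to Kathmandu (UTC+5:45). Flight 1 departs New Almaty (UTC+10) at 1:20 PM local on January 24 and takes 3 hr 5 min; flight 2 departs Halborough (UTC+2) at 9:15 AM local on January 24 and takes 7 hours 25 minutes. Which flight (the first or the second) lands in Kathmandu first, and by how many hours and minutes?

Flight 1 in UTC: 1:20 PM − 10:00 = 3:20 AM on Jan 24.
+3 hours 5 minutes → arrive 6:25 AM UTC on Jan 24.
Flight 2 in UTC: 9:15 AM − 2:00 = 7:15 AM on Jan 24.
+7 hours and 25 minutes → arrive 2:40 PM UTC on Jan 24.
Flight 1 lands earlier by 8 hours 15 minutes.

the first, by 8 hours 15 minutes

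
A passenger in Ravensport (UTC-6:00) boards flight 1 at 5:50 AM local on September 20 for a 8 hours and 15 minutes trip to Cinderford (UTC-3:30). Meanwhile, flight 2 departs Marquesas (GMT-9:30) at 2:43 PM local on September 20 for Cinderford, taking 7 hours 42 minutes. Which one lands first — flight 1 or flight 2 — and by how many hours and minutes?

Flight 1 in UTC: 5:50 AM + 6:00 = 11:50 AM on Sep 20.
+8 hours and 15 minutes → arrive 8:05 PM UTC on Sep 20.
Flight 2 in UTC: 2:43 PM + 9:30 = 12:13 AM on Sep 21.
+7 hours 42 minutes → arrive 7:55 AM UTC on Sep 21.
Flight 1 lands earlier by 11 hours 50 minutes.

the first, by 11 hours 50 minutes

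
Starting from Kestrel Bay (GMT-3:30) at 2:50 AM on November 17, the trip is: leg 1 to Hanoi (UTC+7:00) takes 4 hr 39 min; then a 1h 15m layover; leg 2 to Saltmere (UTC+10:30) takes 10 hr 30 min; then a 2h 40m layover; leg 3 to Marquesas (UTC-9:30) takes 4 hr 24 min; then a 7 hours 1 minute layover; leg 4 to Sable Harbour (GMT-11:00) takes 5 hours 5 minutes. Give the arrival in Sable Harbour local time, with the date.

6:54 AM on November 18

Convert departure to UTC: 2:50 AM + 3:30 = 6:20 AM UTC on Nov 17.
Add 4 hours and 39 minutes leg 1 → 10:59 AM UTC.
Add 1 hour and 15 minutes layover in Hanoi → 12:14 PM UTC.
Add 10 hours 30 minutes leg 2 → 10:44 PM UTC.
Add 2 hours 40 minutes layover in Saltmere → 1:24 AM UTC (Nov 18).
Add 4 hours 24 minutes leg 3 → 5:48 AM UTC.
Add 7 hours 1 minute layover in Marquesas → 12:49 PM UTC.
Add 5 hours 5 minutes leg 4 → 5:54 PM UTC.
Sable Harbour is UTC−11:00, so local arrival = 5:54 PM − 11:00 = 6:54 AM on Nov 18.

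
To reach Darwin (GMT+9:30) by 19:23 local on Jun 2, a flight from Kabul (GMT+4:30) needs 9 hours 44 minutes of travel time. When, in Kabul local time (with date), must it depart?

Target arrival in UTC: 19:23 − 9:30 = 09:53 on Jun 2.
Subtract 9 hours 44 minutes → departure 00:09 UTC on Jun 2.
Kabul is UTC+4:30: 00:09 + 4:30 = 04:39 on Jun 2.

04:39 on June 2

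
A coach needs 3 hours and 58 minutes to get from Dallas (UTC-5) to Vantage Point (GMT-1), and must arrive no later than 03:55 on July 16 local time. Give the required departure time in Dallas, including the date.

19:57 on July 15

Target arrival in UTC: 03:55 + 1:00 = 04:55 on Jul 16.
Subtract 3 hours 58 minutes → departure 00:57 UTC on Jul 16.
Dallas is UTC−5:00: 00:57 − 5:00 = 19:57 on Jul 15.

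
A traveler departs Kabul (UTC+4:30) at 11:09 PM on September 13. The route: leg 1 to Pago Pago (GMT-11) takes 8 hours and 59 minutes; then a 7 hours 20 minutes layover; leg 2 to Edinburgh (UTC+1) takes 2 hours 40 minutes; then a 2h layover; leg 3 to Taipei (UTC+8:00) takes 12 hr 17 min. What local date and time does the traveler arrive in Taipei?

11:55 AM on Sep 15

Convert departure to UTC: 11:09 PM − 4:30 = 6:39 PM UTC on Sep 13.
Add 8 hours 59 minutes leg 1 → 3:38 AM UTC (Sep 14).
Add 7 hours 20 minutes layover in Pago Pago → 10:58 AM UTC.
Add 2 hours and 40 minutes leg 2 → 1:38 PM UTC.
Add 2 hours layover in Edinburgh → 3:38 PM UTC.
Add 12 hours and 17 minutes leg 3 → 3:55 AM UTC (Sep 15).
Taipei is UTC+8:00, so local arrival = 3:55 AM + 8:00 = 11:55 AM on Sep 15.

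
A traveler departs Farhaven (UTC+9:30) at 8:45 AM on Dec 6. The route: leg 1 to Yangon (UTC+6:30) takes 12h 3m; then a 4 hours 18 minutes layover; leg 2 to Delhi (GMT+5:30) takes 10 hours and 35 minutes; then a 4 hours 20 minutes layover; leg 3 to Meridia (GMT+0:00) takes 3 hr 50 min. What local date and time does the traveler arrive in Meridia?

10:21 AM on Dec 7

Convert departure to UTC: 8:45 AM − 9:30 = 11:15 PM UTC on Dec 5.
Add 12 hours 3 minutes leg 1 → 11:18 AM UTC (Dec 6).
Add 4 hours 18 minutes layover in Yangon → 3:36 PM UTC.
Add 10 hours 35 minutes leg 2 → 2:11 AM UTC (Dec 7).
Add 4 hours 20 minutes layover in Delhi → 6:31 AM UTC.
Add 3 hours 50 minutes leg 3 → 10:21 AM UTC.
Meridia is UTC+0, so local arrival is the same: 10:21 AM on Dec 7.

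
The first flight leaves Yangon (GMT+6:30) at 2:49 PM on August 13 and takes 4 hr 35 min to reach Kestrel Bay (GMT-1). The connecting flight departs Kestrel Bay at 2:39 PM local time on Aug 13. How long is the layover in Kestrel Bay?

2 hours 45 minutes

Convert departure to UTC: 2:49 PM − 6:30 = 8:19 AM UTC on Aug 13.
Add 4 hours and 35 minutes flight time → 12:54 PM UTC.
Kestrel Bay is UTC−1:00, so local arrival = 12:54 PM − 1:00 = 11:54 AM on Aug 13.
Layover = 2:39 PM − 11:54 AM = 2 hours 45 minutes.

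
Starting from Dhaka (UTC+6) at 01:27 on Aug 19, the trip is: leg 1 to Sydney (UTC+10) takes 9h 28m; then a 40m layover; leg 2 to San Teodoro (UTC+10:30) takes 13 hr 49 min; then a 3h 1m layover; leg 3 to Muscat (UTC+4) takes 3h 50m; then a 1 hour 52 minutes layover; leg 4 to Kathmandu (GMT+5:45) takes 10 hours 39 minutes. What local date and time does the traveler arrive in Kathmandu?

20:31 on August 20

Convert departure to UTC: 01:27 − 6:00 = 19:27 UTC on Aug 18.
Add 9 hours and 28 minutes leg 1 → 04:55 UTC (Aug 19).
Add 40 minutes layover in Sydney → 05:35 UTC.
Add 13 hours and 49 minutes leg 2 → 19:24 UTC.
Add 3 hours 1 minute layover in San Teodoro → 22:25 UTC.
Add 3 hours and 50 minutes leg 3 → 02:15 UTC (Aug 20).
Add 1 hour and 52 minutes layover in Muscat → 04:07 UTC.
Add 10 hours and 39 minutes leg 4 → 14:46 UTC.
Kathmandu is UTC+5:45, so local arrival = 14:46 + 5:45 = 20:31 on Aug 20.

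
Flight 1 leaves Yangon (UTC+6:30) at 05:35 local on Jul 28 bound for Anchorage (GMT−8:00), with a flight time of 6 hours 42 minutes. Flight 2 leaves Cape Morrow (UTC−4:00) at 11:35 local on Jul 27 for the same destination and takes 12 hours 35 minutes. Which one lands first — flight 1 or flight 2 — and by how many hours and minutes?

Flight 1 in UTC: 05:35 − 6:30 = 23:05 on Jul 27.
+6 hours and 42 minutes → arrive 05:47 UTC on Jul 28.
Flight 2 in UTC: 11:35 + 4:00 = 15:35 on Jul 27.
+12 hours and 35 minutes → arrive 04:10 UTC on Jul 28.
Flight 2 lands earlier by 1 hour 37 minutes.

the second, by 1 hour 37 minutes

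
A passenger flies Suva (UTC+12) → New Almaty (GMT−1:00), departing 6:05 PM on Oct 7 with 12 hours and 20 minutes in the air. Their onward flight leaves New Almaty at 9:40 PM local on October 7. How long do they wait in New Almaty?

4 hours 15 minutes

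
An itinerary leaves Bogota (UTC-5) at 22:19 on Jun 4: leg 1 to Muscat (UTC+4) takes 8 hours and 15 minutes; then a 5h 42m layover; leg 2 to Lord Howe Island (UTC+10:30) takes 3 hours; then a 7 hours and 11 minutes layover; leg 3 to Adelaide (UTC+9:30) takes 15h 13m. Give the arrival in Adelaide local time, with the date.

04:10 on Jun 7

Convert departure to UTC: 22:19 + 5:00 = 03:19 UTC on Jun 5.
Add 8 hours 15 minutes leg 1 → 11:34 UTC.
Add 5 hours and 42 minutes layover in Muscat → 17:16 UTC.
Add 3 hours leg 2 → 20:16 UTC.
Add 7 hours and 11 minutes layover in Lord Howe Island → 03:27 UTC (Jun 6).
Add 15 hours and 13 minutes leg 3 → 18:40 UTC.
Adelaide is UTC+9:30, so local arrival = 18:40 + 9:30 = 04:10 on Jun 7.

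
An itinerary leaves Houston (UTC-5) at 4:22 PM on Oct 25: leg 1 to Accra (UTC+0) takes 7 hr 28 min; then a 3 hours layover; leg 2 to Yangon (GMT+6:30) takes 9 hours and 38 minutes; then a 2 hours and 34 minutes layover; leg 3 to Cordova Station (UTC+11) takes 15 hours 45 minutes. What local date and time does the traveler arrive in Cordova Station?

Convert departure to UTC: 4:22 PM + 5:00 = 9:22 PM UTC on Oct 25.
Add 7 hours 28 minutes leg 1 → 4:50 AM UTC (Oct 26).
Add 3 hours layover in Accra → 7:50 AM UTC.
Add 9 hours and 38 minutes leg 2 → 5:28 PM UTC.
Add 2 hours 34 minutes layover in Yangon → 8:02 PM UTC.
Add 15 hours and 45 minutes leg 3 → 11:47 AM UTC (Oct 27).
Cordova Station is UTC+11:00, so local arrival = 11:47 AM + 11:00 = 10:47 PM on Oct 27.

10:47 PM on October 27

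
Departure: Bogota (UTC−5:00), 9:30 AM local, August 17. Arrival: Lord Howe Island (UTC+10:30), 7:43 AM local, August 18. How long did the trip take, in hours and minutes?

Lord Howe Island is 15:30 ahead of Bogota.
Clock-face elapsed time (ignoring zones) is 22 hours 13 minutes.
Actual elapsed = 22 hours 13 minutes − 15:30 = 6 hours 43 minutes.

6 hours 43 minutes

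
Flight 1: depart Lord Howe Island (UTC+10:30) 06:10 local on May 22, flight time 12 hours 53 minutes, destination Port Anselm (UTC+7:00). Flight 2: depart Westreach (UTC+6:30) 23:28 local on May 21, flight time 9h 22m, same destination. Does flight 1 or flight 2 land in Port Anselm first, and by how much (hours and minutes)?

Flight 1 in UTC: 06:10 − 10:30 = 19:40 on May 21.
+12 hours 53 minutes → arrive 08:33 UTC on May 22.
Flight 2 in UTC: 23:28 − 6:30 = 16:58 on May 21.
+9 hours 22 minutes → arrive 02:20 UTC on May 22.
Flight 2 lands earlier by 6 hours 13 minutes.

the second, by 6 hours 13 minutes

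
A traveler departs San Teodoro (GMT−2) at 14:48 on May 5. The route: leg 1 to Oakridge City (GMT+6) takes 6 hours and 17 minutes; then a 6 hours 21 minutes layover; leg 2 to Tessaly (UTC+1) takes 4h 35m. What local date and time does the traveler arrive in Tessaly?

11:01 on May 6

Convert departure to UTC: 14:48 + 2:00 = 16:48 UTC on May 5.
Add 6 hours 17 minutes leg 1 → 23:05 UTC.
Add 6 hours and 21 minutes layover in Oakridge City → 05:26 UTC (May 6).
Add 4 hours and 35 minutes leg 2 → 10:01 UTC.
Tessaly is UTC+1:00, so local arrival = 10:01 + 1:00 = 11:01 on May 6.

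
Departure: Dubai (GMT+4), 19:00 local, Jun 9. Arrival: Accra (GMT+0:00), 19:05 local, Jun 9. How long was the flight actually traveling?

4 hours 5 minutes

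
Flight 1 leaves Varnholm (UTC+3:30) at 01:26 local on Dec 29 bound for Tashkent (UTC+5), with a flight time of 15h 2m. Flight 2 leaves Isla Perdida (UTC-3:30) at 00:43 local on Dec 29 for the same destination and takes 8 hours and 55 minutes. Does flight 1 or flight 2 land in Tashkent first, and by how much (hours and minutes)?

Flight 1 in UTC: 01:26 − 3:30 = 21:56 on Dec 28.
+15 hours and 2 minutes → arrive 12:58 UTC on Dec 29.
Flight 2 in UTC: 00:43 + 3:30 = 04:13 on Dec 29.
+8 hours and 55 minutes → arrive 13:08 UTC on Dec 29.
Flight 1 lands earlier by 10 minutes.

the first, by 10 minutes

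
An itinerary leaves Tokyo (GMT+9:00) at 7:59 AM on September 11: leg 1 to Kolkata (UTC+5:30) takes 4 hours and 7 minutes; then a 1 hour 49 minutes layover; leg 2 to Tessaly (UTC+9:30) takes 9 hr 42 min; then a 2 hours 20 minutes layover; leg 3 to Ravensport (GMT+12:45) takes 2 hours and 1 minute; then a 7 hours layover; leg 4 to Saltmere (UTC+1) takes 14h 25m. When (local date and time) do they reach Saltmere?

5:23 PM on September 12

Convert departure to UTC: 7:59 AM − 9:00 = 10:59 PM UTC on Sep 10.
Add 4 hours and 7 minutes leg 1 → 3:06 AM UTC (Sep 11).
Add 1 hour and 49 minutes layover in Kolkata → 4:55 AM UTC.
Add 9 hours and 42 minutes leg 2 → 2:37 PM UTC.
Add 2 hours 20 minutes layover in Tessaly → 4:57 PM UTC.
Add 2 hours 1 minute leg 3 → 6:58 PM UTC.
Add 7 hours layover in Ravensport → 1:58 AM UTC (Sep 12).
Add 14 hours 25 minutes leg 4 → 4:23 PM UTC.
Saltmere is UTC+1:00, so local arrival = 4:23 PM + 1:00 = 5:23 PM on Sep 12.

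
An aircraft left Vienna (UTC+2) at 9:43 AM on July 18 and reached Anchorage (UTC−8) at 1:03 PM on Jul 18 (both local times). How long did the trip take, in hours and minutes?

13 hours 20 minutes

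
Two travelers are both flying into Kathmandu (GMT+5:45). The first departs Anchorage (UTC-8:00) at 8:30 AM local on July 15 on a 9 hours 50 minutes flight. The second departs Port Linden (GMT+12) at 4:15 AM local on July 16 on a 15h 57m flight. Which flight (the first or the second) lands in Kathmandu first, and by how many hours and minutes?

the first, by 5 hours 52 minutes

Flight 1 in UTC: 8:30 AM + 8:00 = 4:30 PM on Jul 15.
+9 hours and 50 minutes → arrive 2:20 AM UTC on Jul 16.
Flight 2 in UTC: 4:15 AM − 12:00 = 4:15 PM on Jul 15.
+15 hours 57 minutes → arrive 8:12 AM UTC on Jul 16.
Flight 1 lands earlier by 5 hours 52 minutes.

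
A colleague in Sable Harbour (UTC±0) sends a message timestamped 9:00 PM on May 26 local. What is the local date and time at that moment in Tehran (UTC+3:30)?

Sable Harbour is UTC+0 so that is 9:00 PM UTC.
Tehran is UTC+3:30: 9:00 PM + 3:30 = 12:30 AM on May 27.

12:30 AM on May 27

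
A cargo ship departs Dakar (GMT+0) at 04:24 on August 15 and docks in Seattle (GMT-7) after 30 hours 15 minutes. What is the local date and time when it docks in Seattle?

Seattle is 7:00 behind Dakar.
After 30 hours 15 minutes it is 10:39 (Aug 16) in Dakar.
Shift by the zone difference: 10:39 − 7:00 = 03:39 on Aug 16 in Seattle.

03:39 on August 16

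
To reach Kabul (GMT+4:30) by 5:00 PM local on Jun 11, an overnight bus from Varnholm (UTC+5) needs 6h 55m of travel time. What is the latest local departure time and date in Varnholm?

Target arrival in UTC: 5:00 PM − 4:30 = 12:30 PM on Jun 11.
Subtract 6 hours 55 minutes → departure 5:35 AM UTC on Jun 11.
Varnholm is UTC+5:00: 5:35 AM + 5:00 = 10:35 AM on Jun 11.

10:35 AM on Jun 11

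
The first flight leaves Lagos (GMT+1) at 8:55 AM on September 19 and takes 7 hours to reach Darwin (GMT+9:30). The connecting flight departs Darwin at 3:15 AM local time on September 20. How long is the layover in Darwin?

Convert departure to UTC: 8:55 AM − 1:00 = 7:55 AM UTC on Sep 19.
Add 7 hours flight time → 2:55 PM UTC.
Darwin is UTC+9:30, so local arrival = 2:55 PM + 9:30 = 12:25 AM on Sep 20.
Layover = 3:15 AM − 12:25 AM = 2 hours 50 minutes.

2 hours 50 minutes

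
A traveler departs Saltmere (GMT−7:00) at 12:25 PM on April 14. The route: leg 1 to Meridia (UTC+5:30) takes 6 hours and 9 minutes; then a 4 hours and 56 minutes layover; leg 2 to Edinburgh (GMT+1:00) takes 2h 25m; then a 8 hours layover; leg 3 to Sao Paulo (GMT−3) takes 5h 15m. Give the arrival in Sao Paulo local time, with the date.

Convert departure to UTC: 12:25 PM + 7:00 = 7:25 PM UTC on Apr 14.
Add 6 hours and 9 minutes leg 1 → 1:34 AM UTC (Apr 15).
Add 4 hours and 56 minutes layover in Meridia → 6:30 AM UTC.
Add 2 hours 25 minutes leg 2 → 8:55 AM UTC.
Add 8 hours layover in Edinburgh → 4:55 PM UTC.
Add 5 hours and 15 minutes leg 3 → 10:10 PM UTC.
Sao Paulo is UTC−3:00, so local arrival = 10:10 PM − 3:00 = 7:10 PM on Apr 15.

7:10 PM on Apr 15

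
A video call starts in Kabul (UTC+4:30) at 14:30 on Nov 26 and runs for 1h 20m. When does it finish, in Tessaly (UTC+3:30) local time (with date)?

Convert start to UTC: 14:30 − 4:30 = 10:00 UTC on Nov 26.
Add 1 hour and 20 minutes duration → 11:20 UTC.
Tessaly is UTC+3:30, so local end time = 11:20 + 3:30 = 14:50 on Nov 26.

14:50 on November 26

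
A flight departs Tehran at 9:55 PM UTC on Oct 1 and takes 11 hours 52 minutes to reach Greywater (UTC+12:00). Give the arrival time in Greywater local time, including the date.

9:47 PM on October 2

Departure is given in UTC: 9:55 PM on Oct 1.
Add 11 hours and 52 minutes → 9:47 AM UTC (Oct 2).
Greywater is UTC+12:00: 9:47 AM + 12:00 = 9:47 PM on Oct 2.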